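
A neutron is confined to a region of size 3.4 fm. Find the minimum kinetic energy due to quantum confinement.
448.124 keV

Using the uncertainty principle:

1. Position uncertainty: Δx ≈ 3.400e-15 m
2. Minimum momentum uncertainty: Δp = ℏ/(2Δx) = 1.551e-20 kg·m/s
3. Minimum kinetic energy:
   KE = (Δp)²/(2m) = (1.551e-20)²/(2 × 1.675e-27 kg)
   KE = 7.180e-14 J = 448.124 keV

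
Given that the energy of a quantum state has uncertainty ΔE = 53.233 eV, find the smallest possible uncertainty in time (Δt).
6.182 as

Using the energy-time uncertainty principle:
ΔEΔt ≥ ℏ/2

The minimum uncertainty in time is:
Δt_min = ℏ/(2ΔE)
Δt_min = (1.055e-34 J·s) / (2 × 8.529e-18 J)
Δt_min = 6.182e-18 s = 6.182 as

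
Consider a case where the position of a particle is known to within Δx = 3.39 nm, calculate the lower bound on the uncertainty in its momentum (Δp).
1.555 × 10^-26 kg·m/s

Using the Heisenberg uncertainty principle:
ΔxΔp ≥ ℏ/2

The minimum uncertainty in momentum is:
Δp_min = ℏ/(2Δx)
Δp_min = (1.055e-34 J·s) / (2 × 3.390e-09 m)
Δp_min = 1.555e-26 kg·m/s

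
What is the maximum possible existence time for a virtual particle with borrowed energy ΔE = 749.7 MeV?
4.390 × 10^-25 s

Using the energy-time uncertainty principle:
ΔEΔt ≥ ℏ/2

For a virtual particle borrowing energy ΔE, the maximum lifetime is:
Δt_max = ℏ/(2ΔE)

Converting energy:
ΔE = 749.7 MeV = 1.201e-10 J

Δt_max = (1.055e-34 J·s) / (2 × 1.201e-10 J)
Δt_max = 4.390e-25 s = 4.390 × 10^-25 s

Virtual particles with higher borrowed energy exist for shorter times.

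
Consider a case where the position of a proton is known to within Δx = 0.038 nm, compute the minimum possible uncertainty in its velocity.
829.592 m/s

Using the Heisenberg uncertainty principle and Δp = mΔv:
ΔxΔp ≥ ℏ/2
Δx(mΔv) ≥ ℏ/2

The minimum uncertainty in velocity is:
Δv_min = ℏ/(2mΔx)
Δv_min = (1.055e-34 J·s) / (2 × 1.673e-27 kg × 3.800e-11 m)
Δv_min = 8.296e+02 m/s = 829.592 m/s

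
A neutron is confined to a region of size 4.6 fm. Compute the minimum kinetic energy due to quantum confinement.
244.816 keV

Using the uncertainty principle:

1. Position uncertainty: Δx ≈ 4.600e-15 m
2. Minimum momentum uncertainty: Δp = ℏ/(2Δx) = 1.146e-20 kg·m/s
3. Minimum kinetic energy:
   KE = (Δp)²/(2m) = (1.146e-20)²/(2 × 1.675e-27 kg)
   KE = 3.922e-14 J = 244.816 keV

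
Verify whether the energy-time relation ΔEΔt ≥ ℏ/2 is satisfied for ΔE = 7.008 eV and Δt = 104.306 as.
Yes, it satisfies the uncertainty relation.

Calculate the product ΔEΔt:
ΔE = 7.008 eV = 1.123e-18 J
ΔEΔt = (1.123e-18 J) × (1.043e-16 s)
ΔEΔt = 1.171e-34 J·s

Compare to the minimum allowed value ℏ/2:
ℏ/2 = 5.273e-35 J·s

Since ΔEΔt = 1.171e-34 J·s ≥ 5.273e-35 J·s = ℏ/2,
this satisfies the uncertainty relation.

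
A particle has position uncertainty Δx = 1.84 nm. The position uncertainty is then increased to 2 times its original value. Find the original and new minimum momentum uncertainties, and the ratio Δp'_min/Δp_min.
Original Δp_min = 2.866 × 10^-26 kg·m/s; new Δp'_min = 1.433 × 10^-26 kg·m/s; ratio Δp'_min/Δp_min = 1/2.

From the uncertainty principle ΔxΔp ≥ ℏ/2, the minimum momentum uncertainty is Δp_min = ℏ/(2Δx).

Original (Δx = 1.84 nm = 1.840e-09 m):
Δp_min = (1.055e-34 J·s)/(2 × 1.840e-09 m) = 2.866e-26 kg·m/s

When Δx → 2Δx:
Δp'_min = ℏ/(2 × 2Δx) = (1/2) × ℏ/(2Δx) = (1/2) × Δp_min
Δp'_min = 1/2 × 2.866e-26 kg·m/s = 1.433e-26 kg·m/s

Since Δp_min ∝ 1/Δx, when Δx is increased to 2 times its original value, Δp_min decreases to 1/2 of its original value.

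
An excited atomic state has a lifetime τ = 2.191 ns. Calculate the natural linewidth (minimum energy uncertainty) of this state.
150.208 neV

Using the energy-time uncertainty principle:
ΔEΔt ≥ ℏ/2

The lifetime τ represents the time uncertainty Δt.
The natural linewidth (minimum energy uncertainty) is:

ΔE = ℏ/(2τ)
ΔE = (1.055e-34 J·s) / (2 × 2.191e-09 s)
ΔE = 2.407e-26 J = 150.208 neV

This natural linewidth limits the precision of spectroscopic measurements.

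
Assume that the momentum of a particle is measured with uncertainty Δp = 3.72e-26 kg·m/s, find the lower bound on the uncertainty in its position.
1.417 nm

Using the Heisenberg uncertainty principle:
ΔxΔp ≥ ℏ/2

The minimum uncertainty in position is:
Δx_min = ℏ/(2Δp)
Δx_min = (1.055e-34 J·s) / (2 × 3.720e-26 kg·m/s)
Δx_min = 1.417e-09 m = 1.417 nm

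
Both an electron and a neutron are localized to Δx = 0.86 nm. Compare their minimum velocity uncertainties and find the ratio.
The electron has the larger minimum velocity uncertainty, by a ratio of 1838.7.

For both particles, Δp_min = ℏ/(2Δx) = 6.131e-26 kg·m/s (same for both).

The velocity uncertainty is Δv = Δp/m:
- electron: Δv = 6.131e-26 / 9.109e-31 = 6.731e+04 m/s = 67.307 km/s
- neutron: Δv = 6.131e-26 / 1.675e-27 = 3.661e+01 m/s = 36.606 m/s

Ratio: 6.731e+04 / 3.661e+01 = 1838.7

The lighter particle has larger velocity uncertainty because Δv ∝ 1/m.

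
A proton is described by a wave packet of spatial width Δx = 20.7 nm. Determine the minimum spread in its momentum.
2.547 × 10^-27 kg·m/s

For a wave packet, the spatial width Δx and momentum spread Δp are related by the uncertainty principle:
ΔxΔp ≥ ℏ/2

The minimum momentum spread is:
Δp_min = ℏ/(2Δx)
Δp_min = (1.055e-34 J·s) / (2 × 2.070e-08 m)
Δp_min = 2.547e-27 kg·m/s

A wave packet cannot have both a well-defined position and well-defined momentum.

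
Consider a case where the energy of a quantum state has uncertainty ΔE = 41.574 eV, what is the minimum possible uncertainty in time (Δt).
7.916 as

Using the energy-time uncertainty principle:
ΔEΔt ≥ ℏ/2

The minimum uncertainty in time is:
Δt_min = ℏ/(2ΔE)
Δt_min = (1.055e-34 J·s) / (2 × 6.661e-18 J)
Δt_min = 7.916e-18 s = 7.916 as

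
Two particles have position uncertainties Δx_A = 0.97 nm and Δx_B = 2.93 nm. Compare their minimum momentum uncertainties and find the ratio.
Particle A has the larger minimum momentum uncertainty, by a factor of 3.02.

For each particle, the minimum momentum uncertainty is Δp_min = ℏ/(2Δx):

Particle A: Δp_A = ℏ/(2×9.700e-10 m) = 5.436e-26 kg·m/s
Particle B: Δp_B = ℏ/(2×2.930e-09 m) = 1.800e-26 kg·m/s

Ratio: Δp_A/Δp_B = 3.02

Since Δp_min ∝ 1/Δx, the particle with smaller position uncertainty (A) has larger momentum uncertainty.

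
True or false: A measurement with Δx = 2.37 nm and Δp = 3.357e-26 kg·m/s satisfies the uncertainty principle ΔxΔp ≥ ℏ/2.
Yes, it satisfies the uncertainty principle.

Calculate the product ΔxΔp:
ΔxΔp = (2.370e-09 m) × (3.357e-26 kg·m/s)
ΔxΔp = 7.956e-35 J·s

Compare to the minimum allowed value ℏ/2:
ℏ/2 = 5.273e-35 J·s

Since ΔxΔp = 7.956e-35 J·s ≥ 5.273e-35 J·s = ℏ/2,
the measurement satisfies the uncertainty principle.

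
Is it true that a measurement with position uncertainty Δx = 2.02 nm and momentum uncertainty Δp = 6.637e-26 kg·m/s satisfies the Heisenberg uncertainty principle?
Yes, it satisfies the uncertainty principle.

Calculate the product ΔxΔp:
ΔxΔp = (2.020e-09 m) × (6.637e-26 kg·m/s)
ΔxΔp = 1.341e-34 J·s

Compare to the minimum allowed value ℏ/2:
ℏ/2 = 5.273e-35 J·s

Since ΔxΔp = 1.341e-34 J·s ≥ 5.273e-35 J·s = ℏ/2,
the measurement satisfies the uncertainty principle.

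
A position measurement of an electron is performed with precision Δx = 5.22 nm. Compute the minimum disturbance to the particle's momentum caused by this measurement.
1.010 × 10^-26 kg·m/s

The uncertainty principle implies that measuring position disturbs momentum:
ΔxΔp ≥ ℏ/2

When we measure position with precision Δx, we necessarily introduce a momentum uncertainty:
Δp ≥ ℏ/(2Δx)
Δp_min = (1.055e-34 J·s) / (2 × 5.220e-09 m)
Δp_min = 1.010e-26 kg·m/s

The more precisely we measure position, the greater the momentum disturbance.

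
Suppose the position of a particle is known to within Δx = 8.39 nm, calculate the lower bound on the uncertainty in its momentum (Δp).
6.285 × 10^-27 kg·m/s

Using the Heisenberg uncertainty principle:
ΔxΔp ≥ ℏ/2

The minimum uncertainty in momentum is:
Δp_min = ℏ/(2Δx)
Δp_min = (1.055e-34 J·s) / (2 × 8.390e-09 m)
Δp_min = 6.285e-27 kg·m/s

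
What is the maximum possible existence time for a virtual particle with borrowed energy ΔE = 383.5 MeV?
8.582 × 10^-25 s

Using the energy-time uncertainty principle:
ΔEΔt ≥ ℏ/2

For a virtual particle borrowing energy ΔE, the maximum lifetime is:
Δt_max = ℏ/(2ΔE)

Converting energy:
ΔE = 383.5 MeV = 6.144e-11 J

Δt_max = (1.055e-34 J·s) / (2 × 6.144e-11 J)
Δt_max = 8.582e-25 s = 8.582 × 10^-25 s

Virtual particles with higher borrowed energy exist for shorter times.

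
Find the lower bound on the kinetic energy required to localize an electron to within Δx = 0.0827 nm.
1.393 eV

Localizing a particle requires giving it sufficient momentum uncertainty:

1. From uncertainty principle: Δp ≥ ℏ/(2Δx)
   Δp_min = (1.055e-34 J·s) / (2 × 8.270e-11 m)
   Δp_min = 6.376e-25 kg·m/s

2. This momentum uncertainty corresponds to kinetic energy:
   KE ≈ (Δp)²/(2m) = (6.376e-25)²/(2 × 9.109e-31 kg)
   KE = 2.231e-19 J = 1.393 eV

Tighter localization requires more energy.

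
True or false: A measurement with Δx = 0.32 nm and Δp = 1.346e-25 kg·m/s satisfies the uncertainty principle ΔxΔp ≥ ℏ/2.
No, it violates the uncertainty principle (impossible measurement).

Calculate the product ΔxΔp:
ΔxΔp = (3.200e-10 m) × (1.346e-25 kg·m/s)
ΔxΔp = 4.307e-35 J·s

Compare to the minimum allowed value ℏ/2:
ℏ/2 = 5.273e-35 J·s

Since ΔxΔp = 4.307e-35 J·s < 5.273e-35 J·s = ℏ/2,
the measurement violates the uncertainty principle.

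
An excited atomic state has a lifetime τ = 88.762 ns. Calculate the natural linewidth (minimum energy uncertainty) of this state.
3.708 neV

Using the energy-time uncertainty principle:
ΔEΔt ≥ ℏ/2

The lifetime τ represents the time uncertainty Δt.
The natural linewidth (minimum energy uncertainty) is:

ΔE = ℏ/(2τ)
ΔE = (1.055e-34 J·s) / (2 × 8.876e-08 s)
ΔE = 5.940e-28 J = 3.708 neV

This natural linewidth limits the precision of spectroscopic measurements.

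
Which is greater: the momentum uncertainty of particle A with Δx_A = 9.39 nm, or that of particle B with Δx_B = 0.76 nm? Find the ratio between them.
Particle B has the larger minimum momentum uncertainty, by a factor of 12.36.

For each particle, the minimum momentum uncertainty is Δp_min = ℏ/(2Δx):

Particle A: Δp_A = ℏ/(2×9.390e-09 m) = 5.615e-27 kg·m/s
Particle B: Δp_B = ℏ/(2×7.600e-10 m) = 6.938e-26 kg·m/s

Ratio: Δp_B/Δp_A = 12.36

Since Δp_min ∝ 1/Δx, the particle with smaller position uncertainty (B) has larger momentum uncertainty.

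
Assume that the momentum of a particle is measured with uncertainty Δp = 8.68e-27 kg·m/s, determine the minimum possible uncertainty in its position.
6.075 nm

Using the Heisenberg uncertainty principle:
ΔxΔp ≥ ℏ/2

The minimum uncertainty in position is:
Δx_min = ℏ/(2Δp)
Δx_min = (1.055e-34 J·s) / (2 × 8.680e-27 kg·m/s)
Δx_min = 6.075e-09 m = 6.075 nm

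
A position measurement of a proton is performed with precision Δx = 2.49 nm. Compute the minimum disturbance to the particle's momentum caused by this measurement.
2.118 × 10^-26 kg·m/s

The uncertainty principle implies that measuring position disturbs momentum:
ΔxΔp ≥ ℏ/2

When we measure position with precision Δx, we necessarily introduce a momentum uncertainty:
Δp ≥ ℏ/(2Δx)
Δp_min = (1.055e-34 J·s) / (2 × 2.490e-09 m)
Δp_min = 2.118e-26 kg·m/s

The more precisely we measure position, the greater the momentum disturbance.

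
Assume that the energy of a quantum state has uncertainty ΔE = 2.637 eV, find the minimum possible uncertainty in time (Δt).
124.803 as

Using the energy-time uncertainty principle:
ΔEΔt ≥ ℏ/2

The minimum uncertainty in time is:
Δt_min = ℏ/(2ΔE)
Δt_min = (1.055e-34 J·s) / (2 × 4.225e-19 J)
Δt_min = 1.248e-16 s = 124.803 as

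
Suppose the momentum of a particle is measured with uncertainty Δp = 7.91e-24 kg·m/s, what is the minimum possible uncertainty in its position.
6.666 pm

Using the Heisenberg uncertainty principle:
ΔxΔp ≥ ℏ/2

The minimum uncertainty in position is:
Δx_min = ℏ/(2Δp)
Δx_min = (1.055e-34 J·s) / (2 × 7.910e-24 kg·m/s)
Δx_min = 6.666e-12 m = 6.666 pm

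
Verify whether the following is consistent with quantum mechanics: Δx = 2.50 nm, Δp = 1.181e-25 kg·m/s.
Yes, it satisfies the uncertainty principle.

Calculate the product ΔxΔp:
ΔxΔp = (2.500e-09 m) × (1.181e-25 kg·m/s)
ΔxΔp = 2.953e-34 J·s

Compare to the minimum allowed value ℏ/2:
ℏ/2 = 5.273e-35 J·s

Since ΔxΔp = 2.953e-34 J·s ≥ 5.273e-35 J·s = ℏ/2,
the measurement satisfies the uncertainty principle.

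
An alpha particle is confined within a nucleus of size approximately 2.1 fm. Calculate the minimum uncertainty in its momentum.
2.511 × 10^-20 kg·m/s

Using the Heisenberg uncertainty principle:
ΔxΔp ≥ ℏ/2

With Δx ≈ L = 2.100e-15 m (the confinement size):
Δp_min = ℏ/(2Δx)
Δp_min = (1.055e-34 J·s) / (2 × 2.100e-15 m)
Δp_min = 2.511e-20 kg·m/s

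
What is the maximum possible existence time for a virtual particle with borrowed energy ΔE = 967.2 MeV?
3.403 × 10^-25 s

Using the energy-time uncertainty principle:
ΔEΔt ≥ ℏ/2

For a virtual particle borrowing energy ΔE, the maximum lifetime is:
Δt_max = ℏ/(2ΔE)

Converting energy:
ΔE = 967.2 MeV = 1.550e-10 J

Δt_max = (1.055e-34 J·s) / (2 × 1.550e-10 J)
Δt_max = 3.403e-25 s = 3.403 × 10^-25 s

Virtual particles with higher borrowed energy exist for shorter times.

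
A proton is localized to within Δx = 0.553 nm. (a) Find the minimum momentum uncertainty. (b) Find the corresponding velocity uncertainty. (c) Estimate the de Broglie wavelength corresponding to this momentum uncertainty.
(a) Δp_min = 9.535 × 10^-26 kg·m/s
(b) Δv_min = 57.006 m/s
(c) λ_dB = 6.949 nm

Step-by-step:

(a) From the uncertainty principle:
Δp_min = ℏ/(2Δx) = (1.055e-34 J·s)/(2 × 5.530e-10 m) = 9.535e-26 kg·m/s

(b) The velocity uncertainty:
Δv = Δp/m = (9.535e-26 kg·m/s)/(1.673e-27 kg) = 5.701e+01 m/s = 57.006 m/s

(c) The de Broglie wavelength for this momentum:
λ = h/p = (6.626e-34 J·s)/(9.535e-26 kg·m/s) = 6.949e-09 m = 6.949 nm

Note: The de Broglie wavelength is comparable to the localization size, as expected from wave-particle duality.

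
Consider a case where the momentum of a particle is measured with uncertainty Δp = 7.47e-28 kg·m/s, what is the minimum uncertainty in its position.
70.587 nm

Using the Heisenberg uncertainty principle:
ΔxΔp ≥ ℏ/2

The minimum uncertainty in position is:
Δx_min = ℏ/(2Δp)
Δx_min = (1.055e-34 J·s) / (2 × 7.470e-28 kg·m/s)
Δx_min = 7.059e-08 m = 70.587 nm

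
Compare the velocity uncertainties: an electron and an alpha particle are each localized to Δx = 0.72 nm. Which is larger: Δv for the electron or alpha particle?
The electron has the larger minimum velocity uncertainty, by a ratio of 7294.3.

For both particles, Δp_min = ℏ/(2Δx) = 7.323e-26 kg·m/s (same for both).

The velocity uncertainty is Δv = Δp/m:
- electron: Δv = 7.323e-26 / 9.109e-31 = 8.039e+04 m/s = 80.394 km/s
- alpha particle: Δv = 7.323e-26 / 6.645e-27 = 1.102e+01 m/s = 11.022 m/s

Ratio: 8.039e+04 / 1.102e+01 = 7294.3

The lighter particle has larger velocity uncertainty because Δv ∝ 1/m.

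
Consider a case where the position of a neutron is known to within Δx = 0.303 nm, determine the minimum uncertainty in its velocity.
103.898 m/s

Using the Heisenberg uncertainty principle and Δp = mΔv:
ΔxΔp ≥ ℏ/2
Δx(mΔv) ≥ ℏ/2

The minimum uncertainty in velocity is:
Δv_min = ℏ/(2mΔx)
Δv_min = (1.055e-34 J·s) / (2 × 1.675e-27 kg × 3.030e-10 m)
Δv_min = 1.039e+02 m/s = 103.898 m/s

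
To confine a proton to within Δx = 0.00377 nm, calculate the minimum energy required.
364.982 meV

Localizing a particle requires giving it sufficient momentum uncertainty:

1. From uncertainty principle: Δp ≥ ℏ/(2Δx)
   Δp_min = (1.055e-34 J·s) / (2 × 3.770e-12 m)
   Δp_min = 1.399e-23 kg·m/s

2. This momentum uncertainty corresponds to kinetic energy:
   KE ≈ (Δp)²/(2m) = (1.399e-23)²/(2 × 1.673e-27 kg)
   KE = 5.848e-20 J = 364.982 meV

Tighter localization requires more energy.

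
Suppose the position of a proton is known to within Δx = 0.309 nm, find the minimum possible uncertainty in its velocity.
102.021 m/s

Using the Heisenberg uncertainty principle and Δp = mΔv:
ΔxΔp ≥ ℏ/2
Δx(mΔv) ≥ ℏ/2

The minimum uncertainty in velocity is:
Δv_min = ℏ/(2mΔx)
Δv_min = (1.055e-34 J·s) / (2 × 1.673e-27 kg × 3.090e-10 m)
Δv_min = 1.020e+02 m/s = 102.021 m/s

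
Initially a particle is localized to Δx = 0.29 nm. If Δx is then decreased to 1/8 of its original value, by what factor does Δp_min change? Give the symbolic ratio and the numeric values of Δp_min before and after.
Original Δp_min = 1.818 × 10^-25 kg·m/s; new Δp'_min = 1.455 × 10^-24 kg·m/s; ratio Δp'_min/Δp_min = 8.

From the uncertainty principle ΔxΔp ≥ ℏ/2, the minimum momentum uncertainty is Δp_min = ℏ/(2Δx).

Original (Δx = 0.29 nm = 2.900e-10 m):
Δp_min = (1.055e-34 J·s)/(2 × 2.900e-10 m) = 1.818e-25 kg·m/s

When Δx → (1/8)Δx:
Δp'_min = ℏ/(2 × (1/8)Δx) = 8 × ℏ/(2Δx) = 8 × Δp_min
Δp'_min = 8 × 1.818e-25 kg·m/s = 1.455e-24 kg·m/s

Since Δp_min ∝ 1/Δx, when Δx is decreased to 1/8 of its original value, Δp_min increases to 8 times its original value.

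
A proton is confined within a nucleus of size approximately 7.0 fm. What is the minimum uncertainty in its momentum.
7.533 × 10^-21 kg·m/s

Using the Heisenberg uncertainty principle:
ΔxΔp ≥ ℏ/2

With Δx ≈ L = 7.000e-15 m (the confinement size):
Δp_min = ℏ/(2Δx)
Δp_min = (1.055e-34 J·s) / (2 × 7.000e-15 m)
Δp_min = 7.533e-21 kg·m/s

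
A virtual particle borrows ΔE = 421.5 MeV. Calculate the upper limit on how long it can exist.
7.808 × 10^-25 s

Using the energy-time uncertainty principle:
ΔEΔt ≥ ℏ/2

For a virtual particle borrowing energy ΔE, the maximum lifetime is:
Δt_max = ℏ/(2ΔE)

Converting energy:
ΔE = 421.5 MeV = 6.753e-11 J

Δt_max = (1.055e-34 J·s) / (2 × 6.753e-11 J)
Δt_max = 7.808e-25 s = 7.808 × 10^-25 s

Virtual particles with higher borrowed energy exist for shorter times.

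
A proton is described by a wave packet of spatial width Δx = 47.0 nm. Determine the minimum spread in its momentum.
1.122 × 10^-27 kg·m/s

For a wave packet, the spatial width Δx and momentum spread Δp are related by the uncertainty principle:
ΔxΔp ≥ ℏ/2

The minimum momentum spread is:
Δp_min = ℏ/(2Δx)
Δp_min = (1.055e-34 J·s) / (2 × 4.700e-08 m)
Δp_min = 1.122e-27 kg·m/s

A wave packet cannot have both a well-defined position and well-defined momentum.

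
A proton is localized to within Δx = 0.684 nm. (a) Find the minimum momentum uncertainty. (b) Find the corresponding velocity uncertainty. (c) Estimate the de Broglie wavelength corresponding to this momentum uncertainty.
(a) Δp_min = 7.709 × 10^-26 kg·m/s
(b) Δv_min = 46.088 m/s
(c) λ_dB = 8.595 nm

Step-by-step:

(a) From the uncertainty principle:
Δp_min = ℏ/(2Δx) = (1.055e-34 J·s)/(2 × 6.840e-10 m) = 7.709e-26 kg·m/s

(b) The velocity uncertainty:
Δv = Δp/m = (7.709e-26 kg·m/s)/(1.673e-27 kg) = 4.609e+01 m/s = 46.088 m/s

(c) The de Broglie wavelength for this momentum:
λ = h/p = (6.626e-34 J·s)/(7.709e-26 kg·m/s) = 8.595e-09 m = 8.595 nm

Note: The de Broglie wavelength is comparable to the localization size, as expected from wave-particle duality.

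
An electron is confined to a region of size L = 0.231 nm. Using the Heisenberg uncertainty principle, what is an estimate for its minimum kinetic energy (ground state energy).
178.500 meV

Using the uncertainty principle to estimate ground state energy:

1. The position uncertainty is approximately the confinement size:
   Δx ≈ L = 2.310e-10 m

2. From ΔxΔp ≥ ℏ/2, the minimum momentum uncertainty is:
   Δp ≈ ℏ/(2L) = 2.283e-25 kg·m/s

3. The kinetic energy is approximately:
   KE ≈ (Δp)²/(2m) = (2.283e-25)²/(2 × 9.109e-31 kg)
   KE ≈ 2.860e-20 J = 178.500 meV

This is an order-of-magnitude estimate of the ground state energy.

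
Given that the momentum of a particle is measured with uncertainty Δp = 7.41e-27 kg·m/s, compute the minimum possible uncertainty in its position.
7.116 nm

Using the Heisenberg uncertainty principle:
ΔxΔp ≥ ℏ/2

The minimum uncertainty in position is:
Δx_min = ℏ/(2Δp)
Δx_min = (1.055e-34 J·s) / (2 × 7.410e-27 kg·m/s)
Δx_min = 7.116e-09 m = 7.116 nm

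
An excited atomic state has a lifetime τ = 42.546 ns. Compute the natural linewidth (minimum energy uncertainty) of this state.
7.735 neV

Using the energy-time uncertainty principle:
ΔEΔt ≥ ℏ/2

The lifetime τ represents the time uncertainty Δt.
The natural linewidth (minimum energy uncertainty) is:

ΔE = ℏ/(2τ)
ΔE = (1.055e-34 J·s) / (2 × 4.255e-08 s)
ΔE = 1.239e-27 J = 7.735 neV

This natural linewidth limits the precision of spectroscopic measurements.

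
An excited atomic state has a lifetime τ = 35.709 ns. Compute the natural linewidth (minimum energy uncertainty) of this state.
9.216 neV

Using the energy-time uncertainty principle:
ΔEΔt ≥ ℏ/2

The lifetime τ represents the time uncertainty Δt.
The natural linewidth (minimum energy uncertainty) is:

ΔE = ℏ/(2τ)
ΔE = (1.055e-34 J·s) / (2 × 3.571e-08 s)
ΔE = 1.477e-27 J = 9.216 neV

This natural linewidth limits the precision of spectroscopic measurements.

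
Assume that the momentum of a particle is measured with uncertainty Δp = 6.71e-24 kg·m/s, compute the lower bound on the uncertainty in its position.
7.858 pm

Using the Heisenberg uncertainty principle:
ΔxΔp ≥ ℏ/2

The minimum uncertainty in position is:
Δx_min = ℏ/(2Δp)
Δx_min = (1.055e-34 J·s) / (2 × 6.710e-24 kg·m/s)
Δx_min = 7.858e-12 m = 7.858 pm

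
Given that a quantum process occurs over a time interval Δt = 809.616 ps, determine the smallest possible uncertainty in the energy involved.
406.496 neV

Using the energy-time uncertainty principle:
ΔEΔt ≥ ℏ/2

The minimum uncertainty in energy is:
ΔE_min = ℏ/(2Δt)
ΔE_min = (1.055e-34 J·s) / (2 × 8.096e-10 s)
ΔE_min = 6.513e-26 J = 406.496 neV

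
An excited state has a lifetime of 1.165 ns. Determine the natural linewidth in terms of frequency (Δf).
68.307 MHz

Using the energy-time uncertainty principle and E = hf:
ΔEΔt ≥ ℏ/2
hΔf·Δt ≥ ℏ/2

The minimum frequency uncertainty is:
Δf = ℏ/(2hτ) = 1/(4πτ)
Δf = 1/(4π × 1.165e-09 s)
Δf = 6.831e+07 Hz = 68.307 MHz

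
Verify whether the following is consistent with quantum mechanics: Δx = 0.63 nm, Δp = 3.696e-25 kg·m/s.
Yes, it satisfies the uncertainty principle.

Calculate the product ΔxΔp:
ΔxΔp = (6.300e-10 m) × (3.696e-25 kg·m/s)
ΔxΔp = 2.328e-34 J·s

Compare to the minimum allowed value ℏ/2:
ℏ/2 = 5.273e-35 J·s

Since ΔxΔp = 2.328e-34 J·s ≥ 5.273e-35 J·s = ℏ/2,
the measurement satisfies the uncertainty principle.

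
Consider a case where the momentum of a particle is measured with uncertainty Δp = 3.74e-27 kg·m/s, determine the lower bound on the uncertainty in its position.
14.099 nm

Using the Heisenberg uncertainty principle:
ΔxΔp ≥ ℏ/2

The minimum uncertainty in position is:
Δx_min = ℏ/(2Δp)
Δx_min = (1.055e-34 J·s) / (2 × 3.740e-27 kg·m/s)
Δx_min = 1.410e-08 m = 14.099 nm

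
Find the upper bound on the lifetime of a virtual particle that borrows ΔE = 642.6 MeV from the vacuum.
5.121 × 10^-25 s

Using the energy-time uncertainty principle:
ΔEΔt ≥ ℏ/2

For a virtual particle borrowing energy ΔE, the maximum lifetime is:
Δt_max = ℏ/(2ΔE)

Converting energy:
ΔE = 642.6 MeV = 1.030e-10 J

Δt_max = (1.055e-34 J·s) / (2 × 1.030e-10 J)
Δt_max = 5.121e-25 s = 5.121 × 10^-25 s

Virtual particles with higher borrowed energy exist for shorter times.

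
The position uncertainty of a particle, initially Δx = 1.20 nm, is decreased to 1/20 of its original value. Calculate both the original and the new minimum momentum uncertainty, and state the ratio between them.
Original Δp_min = 4.394 × 10^-26 kg·m/s; new Δp'_min = 8.788 × 10^-25 kg·m/s; ratio Δp'_min/Δp_min = 20.

From the uncertainty principle ΔxΔp ≥ ℏ/2, the minimum momentum uncertainty is Δp_min = ℏ/(2Δx).

Original (Δx = 1.20 nm = 1.200e-09 m):
Δp_min = (1.055e-34 J·s)/(2 × 1.200e-09 m) = 4.394e-26 kg·m/s

When Δx → (1/20)Δx:
Δp'_min = ℏ/(2 × (1/20)Δx) = 20 × ℏ/(2Δx) = 20 × Δp_min
Δp'_min = 20 × 4.394e-26 kg·m/s = 8.788e-25 kg·m/s

Since Δp_min ∝ 1/Δx, when Δx is decreased to 1/20 of its original value, Δp_min increases to 20 times its original value.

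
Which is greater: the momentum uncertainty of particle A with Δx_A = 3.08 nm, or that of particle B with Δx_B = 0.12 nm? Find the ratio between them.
Particle B has the larger minimum momentum uncertainty, by a factor of 25.67.

For each particle, the minimum momentum uncertainty is Δp_min = ℏ/(2Δx):

Particle A: Δp_A = ℏ/(2×3.080e-09 m) = 1.712e-26 kg·m/s
Particle B: Δp_B = ℏ/(2×1.200e-10 m) = 4.394e-25 kg·m/s

Ratio: Δp_B/Δp_A = 25.67

Since Δp_min ∝ 1/Δx, the particle with smaller position uncertainty (B) has larger momentum uncertainty.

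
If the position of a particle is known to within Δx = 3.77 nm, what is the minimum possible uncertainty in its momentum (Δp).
1.399 × 10^-26 kg·m/s

Using the Heisenberg uncertainty principle:
ΔxΔp ≥ ℏ/2

The minimum uncertainty in momentum is:
Δp_min = ℏ/(2Δx)
Δp_min = (1.055e-34 J·s) / (2 × 3.770e-09 m)
Δp_min = 1.399e-26 kg·m/s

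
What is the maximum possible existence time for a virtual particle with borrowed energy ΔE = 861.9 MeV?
3.818 × 10^-25 s

Using the energy-time uncertainty principle:
ΔEΔt ≥ ℏ/2

For a virtual particle borrowing energy ΔE, the maximum lifetime is:
Δt_max = ℏ/(2ΔE)

Converting energy:
ΔE = 861.9 MeV = 1.381e-10 J

Δt_max = (1.055e-34 J·s) / (2 × 1.381e-10 J)
Δt_max = 3.818e-25 s = 3.818 × 10^-25 s

Virtual particles with higher borrowed energy exist for shorter times.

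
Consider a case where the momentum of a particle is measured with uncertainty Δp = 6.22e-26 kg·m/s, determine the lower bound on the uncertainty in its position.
847.727 pm

Using the Heisenberg uncertainty principle:
ΔxΔp ≥ ℏ/2

The minimum uncertainty in position is:
Δx_min = ℏ/(2Δp)
Δx_min = (1.055e-34 J·s) / (2 × 6.220e-26 kg·m/s)
Δx_min = 8.477e-10 m = 847.727 pm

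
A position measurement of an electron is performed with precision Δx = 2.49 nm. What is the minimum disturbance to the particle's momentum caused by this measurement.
2.118 × 10^-26 kg·m/s

The uncertainty principle implies that measuring position disturbs momentum:
ΔxΔp ≥ ℏ/2

When we measure position with precision Δx, we necessarily introduce a momentum uncertainty:
Δp ≥ ℏ/(2Δx)
Δp_min = (1.055e-34 J·s) / (2 × 2.490e-09 m)
Δp_min = 2.118e-26 kg·m/s

The more precisely we measure position, the greater the momentum disturbance.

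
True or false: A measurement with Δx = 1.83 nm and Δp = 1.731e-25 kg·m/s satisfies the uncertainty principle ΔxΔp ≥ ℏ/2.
Yes, it satisfies the uncertainty principle.

Calculate the product ΔxΔp:
ΔxΔp = (1.830e-09 m) × (1.731e-25 kg·m/s)
ΔxΔp = 3.168e-34 J·s

Compare to the minimum allowed value ℏ/2:
ℏ/2 = 5.273e-35 J·s

Since ΔxΔp = 3.168e-34 J·s ≥ 5.273e-35 J·s = ℏ/2,
the measurement satisfies the uncertainty principle.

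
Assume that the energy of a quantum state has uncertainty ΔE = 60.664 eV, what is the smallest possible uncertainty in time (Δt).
5.425 as

Using the energy-time uncertainty principle:
ΔEΔt ≥ ℏ/2

The minimum uncertainty in time is:
Δt_min = ℏ/(2ΔE)
Δt_min = (1.055e-34 J·s) / (2 × 9.719e-18 J)
Δt_min = 5.425e-18 s = 5.425 as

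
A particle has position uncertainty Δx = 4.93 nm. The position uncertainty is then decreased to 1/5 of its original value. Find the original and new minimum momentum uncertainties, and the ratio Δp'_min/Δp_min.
Original Δp_min = 1.070 × 10^-26 kg·m/s; new Δp'_min = 5.348 × 10^-26 kg·m/s; ratio Δp'_min/Δp_min = 5.

From the uncertainty principle ΔxΔp ≥ ℏ/2, the minimum momentum uncertainty is Δp_min = ℏ/(2Δx).

Original (Δx = 4.93 nm = 4.930e-09 m):
Δp_min = (1.055e-34 J·s)/(2 × 4.930e-09 m) = 1.070e-26 kg·m/s

When Δx → (1/5)Δx:
Δp'_min = ℏ/(2 × (1/5)Δx) = 5 × ℏ/(2Δx) = 5 × Δp_min
Δp'_min = 5 × 1.070e-26 kg·m/s = 5.348e-26 kg·m/s

Since Δp_min ∝ 1/Δx, when Δx is decreased to 1/5 of its original value, Δp_min increases to 5 times its original value.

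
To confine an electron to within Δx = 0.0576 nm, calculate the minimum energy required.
2.871 eV

Localizing a particle requires giving it sufficient momentum uncertainty:

1. From uncertainty principle: Δp ≥ ℏ/(2Δx)
   Δp_min = (1.055e-34 J·s) / (2 × 5.760e-11 m)
   Δp_min = 9.154e-25 kg·m/s

2. This momentum uncertainty corresponds to kinetic energy:
   KE ≈ (Δp)²/(2m) = (9.154e-25)²/(2 × 9.109e-31 kg)
   KE = 4.600e-19 J = 2.871 eV

Tighter localization requires more energy.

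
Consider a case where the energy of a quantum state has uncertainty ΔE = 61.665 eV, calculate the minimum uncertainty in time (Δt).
5.337 as

Using the energy-time uncertainty principle:
ΔEΔt ≥ ℏ/2

The minimum uncertainty in time is:
Δt_min = ℏ/(2ΔE)
Δt_min = (1.055e-34 J·s) / (2 × 9.880e-18 J)
Δt_min = 5.337e-18 s = 5.337 as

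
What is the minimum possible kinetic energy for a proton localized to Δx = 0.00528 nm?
186.074 meV

Localizing a particle requires giving it sufficient momentum uncertainty:

1. From uncertainty principle: Δp ≥ ℏ/(2Δx)
   Δp_min = (1.055e-34 J·s) / (2 × 5.280e-12 m)
   Δp_min = 9.986e-24 kg·m/s

2. This momentum uncertainty corresponds to kinetic energy:
   KE ≈ (Δp)²/(2m) = (9.986e-24)²/(2 × 1.673e-27 kg)
   KE = 2.981e-20 J = 186.074 meV

Tighter localization requires more energy.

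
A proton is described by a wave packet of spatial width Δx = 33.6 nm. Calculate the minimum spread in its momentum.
1.569 × 10^-27 kg·m/s

For a wave packet, the spatial width Δx and momentum spread Δp are related by the uncertainty principle:
ΔxΔp ≥ ℏ/2

The minimum momentum spread is:
Δp_min = ℏ/(2Δx)
Δp_min = (1.055e-34 J·s) / (2 × 3.360e-08 m)
Δp_min = 1.569e-27 kg·m/s

A wave packet cannot have both a well-defined position and well-defined momentum.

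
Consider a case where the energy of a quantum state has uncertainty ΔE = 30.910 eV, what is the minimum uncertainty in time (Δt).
10.647 as

Using the energy-time uncertainty principle:
ΔEΔt ≥ ℏ/2

The minimum uncertainty in time is:
Δt_min = ℏ/(2ΔE)
Δt_min = (1.055e-34 J·s) / (2 × 4.952e-18 J)
Δt_min = 1.065e-17 s = 10.647 as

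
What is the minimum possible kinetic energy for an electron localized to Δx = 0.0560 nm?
3.037 eV

Localizing a particle requires giving it sufficient momentum uncertainty:

1. From uncertainty principle: Δp ≥ ℏ/(2Δx)
   Δp_min = (1.055e-34 J·s) / (2 × 5.600e-11 m)
   Δp_min = 9.416e-25 kg·m/s

2. This momentum uncertainty corresponds to kinetic energy:
   KE ≈ (Δp)²/(2m) = (9.416e-25)²/(2 × 9.109e-31 kg)
   KE = 4.866e-19 J = 3.037 eV

Tighter localization requires more energy.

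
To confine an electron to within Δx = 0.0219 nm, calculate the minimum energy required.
19.860 eV

Localizing a particle requires giving it sufficient momentum uncertainty:

1. From uncertainty principle: Δp ≥ ℏ/(2Δx)
   Δp_min = (1.055e-34 J·s) / (2 × 2.190e-11 m)
   Δp_min = 2.408e-24 kg·m/s

2. This momentum uncertainty corresponds to kinetic energy:
   KE ≈ (Δp)²/(2m) = (2.408e-24)²/(2 × 9.109e-31 kg)
   KE = 3.182e-18 J = 19.860 eV

Tighter localization requires more energy.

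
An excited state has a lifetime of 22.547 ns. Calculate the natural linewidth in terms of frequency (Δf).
3.529 MHz

Using the energy-time uncertainty principle and E = hf:
ΔEΔt ≥ ℏ/2
hΔf·Δt ≥ ℏ/2

The minimum frequency uncertainty is:
Δf = ℏ/(2hτ) = 1/(4πτ)
Δf = 1/(4π × 2.255e-08 s)
Δf = 3.529e+06 Hz = 3.529 MHz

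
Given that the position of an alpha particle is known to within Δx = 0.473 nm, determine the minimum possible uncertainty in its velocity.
16.777 m/s

Using the Heisenberg uncertainty principle and Δp = mΔv:
ΔxΔp ≥ ℏ/2
Δx(mΔv) ≥ ℏ/2

The minimum uncertainty in velocity is:
Δv_min = ℏ/(2mΔx)
Δv_min = (1.055e-34 J·s) / (2 × 6.645e-27 kg × 4.730e-10 m)
Δv_min = 1.678e+01 m/s = 16.777 m/s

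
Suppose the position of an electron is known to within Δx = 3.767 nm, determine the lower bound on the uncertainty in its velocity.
15.366 km/s

Using the Heisenberg uncertainty principle and Δp = mΔv:
ΔxΔp ≥ ℏ/2
Δx(mΔv) ≥ ℏ/2

The minimum uncertainty in velocity is:
Δv_min = ℏ/(2mΔx)
Δv_min = (1.055e-34 J·s) / (2 × 9.109e-31 kg × 3.767e-09 m)
Δv_min = 1.537e+04 m/s = 15.366 km/s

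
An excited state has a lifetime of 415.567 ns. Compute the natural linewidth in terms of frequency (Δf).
191.491 kHz

Using the energy-time uncertainty principle and E = hf:
ΔEΔt ≥ ℏ/2
hΔf·Δt ≥ ℏ/2

The minimum frequency uncertainty is:
Δf = ℏ/(2hτ) = 1/(4πτ)
Δf = 1/(4π × 4.156e-07 s)
Δf = 1.915e+05 Hz = 191.491 kHz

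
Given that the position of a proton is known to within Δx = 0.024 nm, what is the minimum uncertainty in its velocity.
1.314 km/s

Using the Heisenberg uncertainty principle and Δp = mΔv:
ΔxΔp ≥ ℏ/2
Δx(mΔv) ≥ ℏ/2

The minimum uncertainty in velocity is:
Δv_min = ℏ/(2mΔx)
Δv_min = (1.055e-34 J·s) / (2 × 1.673e-27 kg × 2.400e-11 m)
Δv_min = 1.314e+03 m/s = 1.314 km/s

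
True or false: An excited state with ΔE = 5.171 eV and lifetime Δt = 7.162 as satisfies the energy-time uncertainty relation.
No, it violates the uncertainty relation.

Calculate the product ΔEΔt:
ΔE = 5.171 eV = 8.285e-19 J
ΔEΔt = (8.285e-19 J) × (7.162e-18 s)
ΔEΔt = 5.934e-36 J·s

Compare to the minimum allowed value ℏ/2:
ℏ/2 = 5.273e-35 J·s

Since ΔEΔt = 5.934e-36 J·s < 5.273e-35 J·s = ℏ/2,
this violates the uncertainty relation.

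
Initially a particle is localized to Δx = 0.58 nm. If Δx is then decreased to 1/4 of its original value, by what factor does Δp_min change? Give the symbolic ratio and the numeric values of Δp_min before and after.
Original Δp_min = 9.091 × 10^-26 kg·m/s; new Δp'_min = 3.636 × 10^-25 kg·m/s; ratio Δp'_min/Δp_min = 4.

From the uncertainty principle ΔxΔp ≥ ℏ/2, the minimum momentum uncertainty is Δp_min = ℏ/(2Δx).

Original (Δx = 0.58 nm = 5.800e-10 m):
Δp_min = (1.055e-34 J·s)/(2 × 5.800e-10 m) = 9.091e-26 kg·m/s

When Δx → (1/4)Δx:
Δp'_min = ℏ/(2 × (1/4)Δx) = 4 × ℏ/(2Δx) = 4 × Δp_min
Δp'_min = 4 × 9.091e-26 kg·m/s = 3.636e-25 kg·m/s

Since Δp_min ∝ 1/Δx, when Δx is decreased to 1/4 of its original value, Δp_min increases to 4 times its original value.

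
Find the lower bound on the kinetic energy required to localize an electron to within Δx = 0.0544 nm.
3.219 eV

Localizing a particle requires giving it sufficient momentum uncertainty:

1. From uncertainty principle: Δp ≥ ℏ/(2Δx)
   Δp_min = (1.055e-34 J·s) / (2 × 5.440e-11 m)
   Δp_min = 9.693e-25 kg·m/s

2. This momentum uncertainty corresponds to kinetic energy:
   KE ≈ (Δp)²/(2m) = (9.693e-25)²/(2 × 9.109e-31 kg)
   KE = 5.157e-19 J = 3.219 eV

Tighter localization requires more energy.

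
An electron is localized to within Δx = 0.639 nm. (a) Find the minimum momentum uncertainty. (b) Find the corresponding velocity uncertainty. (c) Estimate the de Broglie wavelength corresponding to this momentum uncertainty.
(a) Δp_min = 8.252 × 10^-26 kg·m/s
(b) Δv_min = 90.585 km/s
(c) λ_dB = 8.030 nm

Step-by-step:

(a) From the uncertainty principle:
Δp_min = ℏ/(2Δx) = (1.055e-34 J·s)/(2 × 6.390e-10 m) = 8.252e-26 kg·m/s

(b) The velocity uncertainty:
Δv = Δp/m = (8.252e-26 kg·m/s)/(9.109e-31 kg) = 9.059e+04 m/s = 90.585 km/s

(c) The de Broglie wavelength for this momentum:
λ = h/p = (6.626e-34 J·s)/(8.252e-26 kg·m/s) = 8.030e-09 m = 8.030 nm

Note: The de Broglie wavelength is comparable to the localization size, as expected from wave-particle duality.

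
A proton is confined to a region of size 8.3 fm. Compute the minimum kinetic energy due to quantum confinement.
75.301 keV

Using the uncertainty principle:

1. Position uncertainty: Δx ≈ 8.300e-15 m
2. Minimum momentum uncertainty: Δp = ℏ/(2Δx) = 6.353e-21 kg·m/s
3. Minimum kinetic energy:
   KE = (Δp)²/(2m) = (6.353e-21)²/(2 × 1.673e-27 kg)
   KE = 1.206e-14 J = 75.301 keV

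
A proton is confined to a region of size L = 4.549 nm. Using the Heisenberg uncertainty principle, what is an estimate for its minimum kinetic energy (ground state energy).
250.681 neV

Using the uncertainty principle to estimate ground state energy:

1. The position uncertainty is approximately the confinement size:
   Δx ≈ L = 4.549e-09 m

2. From ΔxΔp ≥ ℏ/2, the minimum momentum uncertainty is:
   Δp ≈ ℏ/(2L) = 1.159e-26 kg·m/s

3. The kinetic energy is approximately:
   KE ≈ (Δp)²/(2m) = (1.159e-26)²/(2 × 1.673e-27 kg)
   KE ≈ 4.016e-26 J = 250.681 neV

This is an order-of-magnitude estimate of the ground state energy.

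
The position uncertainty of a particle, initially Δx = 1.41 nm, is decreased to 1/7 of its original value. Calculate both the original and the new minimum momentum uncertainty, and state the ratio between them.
Original Δp_min = 3.740 × 10^-26 kg·m/s; new Δp'_min = 2.618 × 10^-25 kg·m/s; ratio Δp'_min/Δp_min = 7.

From the uncertainty principle ΔxΔp ≥ ℏ/2, the minimum momentum uncertainty is Δp_min = ℏ/(2Δx).

Original (Δx = 1.41 nm = 1.410e-09 m):
Δp_min = (1.055e-34 J·s)/(2 × 1.410e-09 m) = 3.740e-26 kg·m/s

When Δx → (1/7)Δx:
Δp'_min = ℏ/(2 × (1/7)Δx) = 7 × ℏ/(2Δx) = 7 × Δp_min
Δp'_min = 7 × 3.740e-26 kg·m/s = 2.618e-25 kg·m/s

Since Δp_min ∝ 1/Δx, when Δx is decreased to 1/7 of its original value, Δp_min increases to 7 times its original value.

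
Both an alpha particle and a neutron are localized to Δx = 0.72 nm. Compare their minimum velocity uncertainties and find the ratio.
The neutron has the larger minimum velocity uncertainty, by a ratio of 4.0.

For both particles, Δp_min = ℏ/(2Δx) = 7.323e-26 kg·m/s (same for both).

The velocity uncertainty is Δv = Δp/m:
- alpha particle: Δv = 7.323e-26 / 6.645e-27 = 1.102e+01 m/s = 11.022 m/s
- neutron: Δv = 7.323e-26 / 1.675e-27 = 4.372e+01 m/s = 43.724 m/s

Ratio: 4.372e+01 / 1.102e+01 = 4.0

The lighter particle has larger velocity uncertainty because Δv ∝ 1/m.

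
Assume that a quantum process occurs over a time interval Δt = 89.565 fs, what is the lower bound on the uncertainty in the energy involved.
3.674 meV

Using the energy-time uncertainty principle:
ΔEΔt ≥ ℏ/2

The minimum uncertainty in energy is:
ΔE_min = ℏ/(2Δt)
ΔE_min = (1.055e-34 J·s) / (2 × 8.956e-14 s)
ΔE_min = 5.887e-22 J = 3.674 meV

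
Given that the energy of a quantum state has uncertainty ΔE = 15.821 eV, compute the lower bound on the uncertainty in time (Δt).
20.802 as

Using the energy-time uncertainty principle:
ΔEΔt ≥ ℏ/2

The minimum uncertainty in time is:
Δt_min = ℏ/(2ΔE)
Δt_min = (1.055e-34 J·s) / (2 × 2.535e-18 J)
Δt_min = 2.080e-17 s = 20.802 as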